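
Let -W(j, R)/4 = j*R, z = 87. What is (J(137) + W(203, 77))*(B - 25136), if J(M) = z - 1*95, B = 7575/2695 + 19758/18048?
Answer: 636997325496705/405328 ≈ 1.5716e+9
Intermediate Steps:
B = 6332047/1621312 (B = 7575*(1/2695) + 19758*(1/18048) = 1515/539 + 3293/3008 = 6332047/1621312 ≈ 3.9055)
J(M) = -8 (J(M) = 87 - 1*95 = 87 - 95 = -8)
W(j, R) = -4*R*j (W(j, R) = -4*j*R = -4*R*j)
(J(137) + W(203, 77))*(B - 25136) = (-8 - 4*77*203)*(6332047/1621312 - 25136) = (-8 - 62524)*(-40746966385/1621312) = -62532*(-40746966385/1621312) = 636997325496705/405328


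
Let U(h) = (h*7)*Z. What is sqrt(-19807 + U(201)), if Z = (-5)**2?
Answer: 2*sqrt(3842) ≈ 123.97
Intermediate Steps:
Z = 25
U(h) = 175*h (U(h) = (h*7)*25 = (7*h)*25 = 175*h)
sqrt(-19807 + U(201)) = sqrt(-19807 + 175*201) = sqrt(-19807 + 35175) = sqrt(15368) = 2*sqrt(3842)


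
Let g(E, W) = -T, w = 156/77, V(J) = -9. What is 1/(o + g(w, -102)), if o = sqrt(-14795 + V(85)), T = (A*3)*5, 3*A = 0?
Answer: -I*sqrt(3701)/7402 ≈ -0.0082188*I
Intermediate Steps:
A = 0 (A = (1/3)*0 = 0)
w = 156/77 (w = 156*(1/77) = 156/77 ≈ 2.0260)
T = 0 (T = (0*3)*5 = 0*5 = 0)
g(E, W) = 0 (g(E, W) = -1*0 = 0)
o = 2*I*sqrt(3701) (o = sqrt(-14795 - 9) = sqrt(-14804) = 2*I*sqrt(3701) ≈ 121.67*I)
1/(o + g(w, -102)) = 1/(2*I*sqrt(3701) + 0) = 1/(2*I*sqrt(3701)) = -I*sqrt(3701)/7402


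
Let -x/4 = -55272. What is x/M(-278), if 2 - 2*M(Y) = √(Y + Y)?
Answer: 7896/5 + 7896*I*√139/5 ≈ 1579.2 + 18619.0*I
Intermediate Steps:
x = 221088 (x = -4*(-55272) = 221088)
M(Y) = 1 - √2*√Y/2 (M(Y) = 1 - √(Y + Y)/2 = 1 - √2*√Y/2)
x/M(-278) = 221088/(1 - √2*√(-278)/2) = 221088/(1 - √2*I*√278/2) = 221088/(1 - I*√139)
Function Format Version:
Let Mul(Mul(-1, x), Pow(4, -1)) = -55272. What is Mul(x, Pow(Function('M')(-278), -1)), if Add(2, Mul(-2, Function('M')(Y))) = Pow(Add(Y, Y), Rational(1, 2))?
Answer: Add(Rational(7896, 5), Mul(Rational(7896, 5), I, Pow(139, Rational(1, 2)))) ≈ Add(1579.2, Mul(18619., I))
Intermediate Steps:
x = 221088 (x = Mul(-4, -55272) = 221088)
Function('M')(Y) = Add(1, Mul(Rational(-1, 2), Pow(2, Rational(1, 2)), Pow(Y, Rational(1, 2)))) (Function('M')(Y) = Add(1, Mul(Rational(-1, 2), Pow(Add(Y, Y), Rational(1, 2)))) = Add(1, Mul(Rational(-1, 2), Pow(Mul(2, Y), Rational(1, 2)))) = Add(1, Mul(Rational(-1, 2), Mul(Pow(2, Rational(1, 2)), Pow(Y, Rational(1, 2))))) = Add(1, Mul(Rational(-1, 2), Pow(2, Rational(1, 2)), Pow(Y, Rational(1, 2)))))
Mul(x, Pow(Function('M')(-278), -1)) = Mul(221088, Pow(Add(1, Mul(Rational(-1, 2), Pow(2, Rational(1, 2)), Pow(-278, Rational(1, 2)))), -1)) = Mul(221088, Pow(Add(1, Mul(Rational(-1, 2), Pow(2, Rational(1, 2)), Mul(I, Pow(278, Rational(1, 2))))), -1)) = Mul(221088, Pow(Add(1, Mul(-1, I, Pow(139, Rational(1, 2)))), -1))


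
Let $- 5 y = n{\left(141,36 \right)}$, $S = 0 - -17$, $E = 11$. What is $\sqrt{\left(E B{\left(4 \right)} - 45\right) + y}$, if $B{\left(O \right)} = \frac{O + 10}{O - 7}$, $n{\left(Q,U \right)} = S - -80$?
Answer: $\frac{2 i \sqrt{6510}}{15} \approx 10.758 i$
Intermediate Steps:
$S = 17$ ($S = 0 + 17 = 17$)
$n{\left(Q,U \right)} = 97$ ($n{\left(Q,U \right)} = 17 - -80 = 17 + 80 = 97$)
$B{\left(O \right)} = \frac{10 + O}{-7 + O}$
$y = - \frac{97}{5}$ ($y = \left(- \frac{1}{5}\right) 97 = - \frac{97}{5} \approx -19.4$)
$\sqrt{\left(E B{\left(4 \right)} - 45\right) + y} = \sqrt{\left(11 \frac{10 + 4}{-7 + 4} - 45\right) - \frac{97}{5}} = \sqrt{\left(11 \frac{1}{-3} \cdot 14 - 45\right) - \frac{97}{5}} = \sqrt{\left(11 \left(\left(- \frac{1}{3}\right) 14\right) - 45\right) - \frac{97}{5}} = \sqrt{\left(11 \left(- \frac{14}{3}\right) - 45\right) - \frac{97}{5}} = \sqrt{\left(- \frac{154}{3} - 45\right) - \frac{97}{5}} = \sqrt{- \frac{289}{3} - \frac{97}{5}} = \sqrt{- \frac{1736}{15}} = \frac{2 i \sqrt{6510}}{15}$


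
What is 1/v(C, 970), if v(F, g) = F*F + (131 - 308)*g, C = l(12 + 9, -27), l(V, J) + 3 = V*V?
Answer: 1/20154 ≈ 4.9618e-5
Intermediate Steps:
l(V, J) = -3 + V**2 (l(V, J) = -3 + V*V = -3 + V**2)
C = 438 (C = -3 + (12 + 9)**2 = -3 + 21**2 = -3 + 441 = 438)
v(F, g) = F**2 - 177*g
1/v(C, 970) = 1/(438**2 - 177*970) = 1/(191844 - 171690) = 1/20154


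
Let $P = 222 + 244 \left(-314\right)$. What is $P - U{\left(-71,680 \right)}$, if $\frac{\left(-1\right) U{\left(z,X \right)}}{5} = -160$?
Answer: $-77194$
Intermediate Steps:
$P = -76394$ ($P = 222 - 76616 = -76394$)
$U{\left(z,X \right)} = 800$ ($U{\left(z,X \right)} = \left(-5\right) \left(-160\right) = 800$)
$P - U{\left(-71,680 \right)} = -76394 - 800 = -77194$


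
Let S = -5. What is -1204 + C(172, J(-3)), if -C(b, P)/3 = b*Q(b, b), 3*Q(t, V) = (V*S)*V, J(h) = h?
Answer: 25441036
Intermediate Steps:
Q(t, V) = -5*V**2/3 (Q(t, V) = ((V*(-5))*V)/3 = ((-5*V)*V)/3 = (-5*V**2)/3 = -5*V**2/3)
C(b, P) = 5*b**3 (C(b, P) = -3*b*(-5*b**2/3) = -(-5)*b**3 = 5*b**3)
-1204 + C(172, J(-3)) = -1204 + 5*172**3 = -1204 + 5*5088448 = -1204 + 25442240 = 25441036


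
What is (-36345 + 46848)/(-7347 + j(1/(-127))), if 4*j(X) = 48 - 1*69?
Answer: -14004/9803 ≈ -1.4285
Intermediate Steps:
j(X) = -21/4 (j(X) = (48 - 1*69)/4 = (48 - 69)/4 = (1/4)*(-21) = -21/4)
(-36345 + 46848)/(-7347 + j(1/(-127))) = (-36345 + 46848)/(-7347 - 21/4) = 10503/(-29409/4) = 10503*(-4/29409) = -14004/9803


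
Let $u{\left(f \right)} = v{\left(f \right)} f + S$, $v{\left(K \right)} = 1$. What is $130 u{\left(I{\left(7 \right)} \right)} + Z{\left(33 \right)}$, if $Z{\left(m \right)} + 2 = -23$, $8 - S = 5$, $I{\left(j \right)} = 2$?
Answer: $625$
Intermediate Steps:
$S = 3$ ($S = 8 - 5 = 3$)
$u{\left(f \right)} = 3 + f$ ($u{\left(f \right)} = 1 f + 3 = f + 3 = 3 + f$)
$Z{\left(m \right)} = -25$ ($Z{\left(m \right)} = -2 - 23 = -25$)
$130 u{\left(I{\left(7 \right)} \right)} + Z{\left(33 \right)} = 130 \left(3 + 2\right) - 25 = 130 \cdot 5 - 25 = 650 - 25 = 625$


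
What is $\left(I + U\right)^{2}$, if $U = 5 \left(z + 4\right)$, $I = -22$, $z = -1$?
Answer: $49$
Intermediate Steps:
$U = 15$ ($U = 5 \left(-1 + 4\right) = 5 \cdot 3 = 15$)
$\left(I + U\right)^{2} = \left(-22 + 15\right)^{2} = \left(-7\right)^{2} = 49$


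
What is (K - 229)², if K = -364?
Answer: 351649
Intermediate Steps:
(K - 229)² = (-364 - 229)² = (-593)² = 351649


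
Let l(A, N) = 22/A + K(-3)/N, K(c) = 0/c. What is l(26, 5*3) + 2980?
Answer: 38751/13 ≈ 2980.8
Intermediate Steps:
K(c) = 0
l(A, N) = 22/A (l(A, N) = 22/A + 0/N = 22/A + 0 = 22/A)
l(26, 5*3) + 2980 = 22/26 + 2980 = 22*(1/26) + 2980 = 11/13 + 2980 = 38751/13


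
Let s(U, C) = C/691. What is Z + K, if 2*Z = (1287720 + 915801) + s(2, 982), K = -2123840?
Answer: -1412512887/1382 ≈ -1.0221e+6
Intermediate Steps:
s(U, C) = C/691 (s(U, C) = C*(1/691) = C/691)
Z = 1522633993/1382 (Z = ((1287720 + 915801) + (1/691)*982)/2 = (2203521 + 982/691)/2 = (½)*(1522633993/691) = 1522633993/1382 ≈ 1.1018e+6)
Z + K = 1522633993/1382 - 2123840 = -1412512887/1382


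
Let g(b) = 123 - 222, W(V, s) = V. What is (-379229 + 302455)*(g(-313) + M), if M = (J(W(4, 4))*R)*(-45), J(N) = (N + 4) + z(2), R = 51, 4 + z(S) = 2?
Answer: 1064778606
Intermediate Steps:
z(S) = -2 (z(S) = -4 + 2 = -2)
g(b) = -99
J(N) = 2 + N (J(N) = (N + 4) - 2 = (4 + N) - 2 = 2 + N)
M = -13770 (M = ((2 + 4)*51)*(-45) = (6*51)*(-45) = 306*(-45) = -13770)
(-379229 + 302455)*(g(-313) + M) = (-379229 + 302455)*(-99 - 13770) = -76774*(-13869) = 1064778606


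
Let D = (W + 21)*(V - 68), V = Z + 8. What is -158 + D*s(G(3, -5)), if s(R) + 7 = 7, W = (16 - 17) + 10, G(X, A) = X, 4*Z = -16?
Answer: -158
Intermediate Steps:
Z = -4 (Z = (1/4)*(-16) = -4)
W = 9 (W = -1 + 10 = 9)
s(R) = 0 (s(R) = -7 + 7 = 0)
V = 4 (V = -4 + 8 = 4)
D = -1920 (D = (9 + 21)*(4 - 68) = 30*(-64) = -1920)
-158 + D*s(G(3, -5)) = -158 - 1920*0 = -158 + 0 = -158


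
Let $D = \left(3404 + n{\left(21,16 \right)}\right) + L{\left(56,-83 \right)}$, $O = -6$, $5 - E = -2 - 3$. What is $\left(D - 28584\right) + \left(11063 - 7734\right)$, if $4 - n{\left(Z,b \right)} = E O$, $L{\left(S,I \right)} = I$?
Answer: $-21870$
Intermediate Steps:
$E = 10$ ($E = 5 - \left(-2 - 3\right) = 5 - -5 = 5 + 5 = 10$)
$n{\left(Z,b \right)} = 64$ ($n{\left(Z,b \right)} = 4 - 10 \left(-6\right) = 4 - -60 = 4 + 60 = 64$)
$D = 3385$ ($D = \left(3404 + 64\right) - 83 = 3468 - 83 = 3385$)
$\left(D - 28584\right) + \left(11063 - 7734\right) = \left(3385 - 28584\right) + \left(11063 - 7734\right) = -25199 + \left(11063 - 7734\right) = -25199 + 3329 = -21870$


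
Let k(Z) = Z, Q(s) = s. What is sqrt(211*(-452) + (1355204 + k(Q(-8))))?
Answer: 4*sqrt(78739) ≈ 1122.4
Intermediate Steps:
sqrt(211*(-452) + (1355204 + k(Q(-8)))) = sqrt(211*(-452) + (1355204 - 8)) = sqrt(-95372 + 1355196) = sqrt(1259824) = 4*sqrt(78739)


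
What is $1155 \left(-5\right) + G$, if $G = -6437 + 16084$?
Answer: $3872$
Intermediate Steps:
$G = 9647$
$1155 \left(-5\right) + G = 1155 \left(-5\right) + 9647 = -5775 + 9647 = 3872$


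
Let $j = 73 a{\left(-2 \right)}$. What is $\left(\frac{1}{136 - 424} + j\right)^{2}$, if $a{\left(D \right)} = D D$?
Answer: $\frac{7071969025}{82944} \approx 85262.0$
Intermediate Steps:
$a{\left(D \right)} = D^{2}$
$j = 292$ ($j = 73 \left(-2\right)^{2} = 73 \cdot 4 = 292$)
$\left(\frac{1}{136 - 424} + j\right)^{2} = \left(\frac{1}{136 - 424} + 292\right)^{2} = \left(\frac{1}{-288} + 292\right)^{2} = \left(- \frac{1}{288} + 292\right)^{2} = \left(\frac{84095}{288}\right)^{2} = \frac{7071969025}{82944}$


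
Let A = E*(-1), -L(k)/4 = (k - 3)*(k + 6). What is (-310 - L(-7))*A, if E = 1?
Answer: 270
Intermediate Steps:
L(k) = -4*(-3 + k)*(6 + k) (L(k) = -4*(k - 3)*(k + 6) = -4*(-3 + k)*(6 + k))
A = -1 (A = 1*(-1) = -1)
(-310 - L(-7))*A = (-310 - (72 - 12*(-7) - 4*(-7)²))*(-1) = (-310 - (72 + 84 - 4*49))*(-1) = (-310 - (72 + 84 - 196))*(-1) = (-310 - 1*(-40))*(-1) = (-310 + 40)*(-1) = -270*(-1) = 270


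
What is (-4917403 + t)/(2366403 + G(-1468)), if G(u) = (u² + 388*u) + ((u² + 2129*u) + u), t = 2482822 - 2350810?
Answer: -4785391/2980027 ≈ -1.6058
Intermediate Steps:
t = 132012
G(u) = 2*u² + 2518*u (G(u) = (u² + 388*u) + (u² + 2130*u) = 2*u² + 2518*u)
(-4917403 + t)/(2366403 + G(-1468)) = (-4917403 + 132012)/(2366403 + 2*(-1468)*(1259 - 1468)) = -4785391/(2366403 + 2*(-1468)*(-209)) = -4785391/(2366403 + 613624) = -4785391/2980027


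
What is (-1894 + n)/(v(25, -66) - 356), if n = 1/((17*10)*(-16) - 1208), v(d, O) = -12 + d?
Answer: 7439633/1347304 ≈ 5.5219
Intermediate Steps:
n = -1/3928 (n = 1/(170*(-16) - 1208) = 1/(-2720 - 1208) = 1/(-3928) = -1/3928 ≈ -0.00025458)
(-1894 + n)/(v(25, -66) - 356) = (-1894 - 1/3928)/((-12 + 25) - 356) = -7439633/(3928*(13 - 356)) = -7439633/3928/(-343) = -7439633/3928*(-1/343) = 7439633/1347304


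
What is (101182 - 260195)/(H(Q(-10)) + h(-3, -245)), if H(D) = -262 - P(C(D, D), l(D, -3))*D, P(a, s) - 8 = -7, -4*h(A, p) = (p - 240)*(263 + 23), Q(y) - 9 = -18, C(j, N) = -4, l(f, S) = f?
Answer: -318026/68849 ≈ -4.6192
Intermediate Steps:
Q(y) = -9 (Q(y) = 9 - 18 = -9)
h(A, p) = 17160 - 143*p/2 (h(A, p) = -(p - 240)*(263 + 23)/4 = -(-240 + p)*286/4 = -(-68640 + 286*p)/4 = 17160 - 143*p/2)
P(a, s) = 1 (P(a, s) = 8 - 7 = 1)
H(D) = -262 - D
(101182 - 260195)/(H(Q(-10)) + h(-3, -245)) = (101182 - 260195)/((-262 - 1*(-9)) + (17160 - 143/2*(-245))) = -159013/((-262 + 9) + (17160 + 35035/2)) = -159013/(-253 + 69355/2) = -159013/68849/2 = -159013*2/68849 = -318026/68849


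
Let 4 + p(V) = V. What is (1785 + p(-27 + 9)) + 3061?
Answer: 4824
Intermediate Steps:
p(V) = -4 + V
(1785 + p(-27 + 9)) + 3061 = (1785 + (-4 + (-27 + 9))) + 3061 = (1785 + (-4 - 18)) + 3061 = (1785 - 22) + 3061 = 1763 + 3061 = 4824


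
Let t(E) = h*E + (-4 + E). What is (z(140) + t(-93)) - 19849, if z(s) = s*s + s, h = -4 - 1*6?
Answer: 724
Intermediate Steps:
h = -10 (h = -4 - 6 = -10)
z(s) = s + s**2 (z(s) = s**2 + s = s + s**2)
t(E) = -4 - 9*E (t(E) = -10*E + (-4 + E) = -4 - 9*E)
(z(140) + t(-93)) - 19849 = (140*(1 + 140) + (-4 - 9*(-93))) - 19849 = (140*141 + (-4 + 837)) - 19849 = (19740 + 833) - 19849 = 20573 - 19849 = 724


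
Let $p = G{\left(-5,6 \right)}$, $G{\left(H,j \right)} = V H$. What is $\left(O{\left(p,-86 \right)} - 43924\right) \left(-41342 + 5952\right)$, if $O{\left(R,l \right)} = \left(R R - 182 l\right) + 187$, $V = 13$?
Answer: $844405400$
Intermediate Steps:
$G{\left(H,j \right)} = 13 H$
$p = -65$ ($p = 13 \left(-5\right) = -65$)
$O{\left(R,l \right)} = 187 + R^{2} - 182 l$ ($O{\left(R,l \right)} = \left(R^{2} - 182 l\right) + 187 = 187 + R^{2} - 182 l$)
$\left(O{\left(p,-86 \right)} - 43924\right) \left(-41342 + 5952\right) = \left(\left(187 + \left(-65\right)^{2} - -15652\right) - 43924\right) \left(-41342 + 5952\right) = \left(\left(187 + 4225 + 15652\right) - 43924\right) \left(-35390\right) = \left(20064 - 43924\right) \left(-35390\right) = \left(-23860\right) \left(-35390\right) = 844405400$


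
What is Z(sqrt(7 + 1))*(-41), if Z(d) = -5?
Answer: 205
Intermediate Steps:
Z(sqrt(7 + 1))*(-41) = -5*(-41) = 205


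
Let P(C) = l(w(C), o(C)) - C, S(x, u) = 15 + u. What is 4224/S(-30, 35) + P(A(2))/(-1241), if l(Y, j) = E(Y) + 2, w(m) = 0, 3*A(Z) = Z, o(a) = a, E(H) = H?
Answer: 7862876/93075 ≈ 84.479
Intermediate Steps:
A(Z) = Z/3
l(Y, j) = 2 + Y (l(Y, j) = Y + 2 = 2 + Y)
P(C) = 2 - C (P(C) = (2 + 0) - C = 2 - C)
4224/S(-30, 35) + P(A(2))/(-1241) = 4224/(15 + 35) + (2 - 2/3)/(-1241) = 4224/50 + (2 - 1*2/3)*(-1/1241) = 4224*(1/50) + (2 - 2/3)*(-1/1241) = 2112/25 + (4/3)*(-1/1241) = 2112/25 - 4/3723 = 7862876/93075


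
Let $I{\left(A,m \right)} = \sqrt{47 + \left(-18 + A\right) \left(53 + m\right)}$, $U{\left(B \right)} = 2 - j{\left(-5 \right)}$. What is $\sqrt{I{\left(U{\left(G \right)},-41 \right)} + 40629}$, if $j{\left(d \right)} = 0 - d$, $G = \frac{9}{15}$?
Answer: $\sqrt{40629 + i \sqrt{205}} \approx 201.57 + 0.0355 i$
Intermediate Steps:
$G = \frac{3}{5}$ ($G = 9 \cdot \frac{1}{15} = \frac{3}{5} \approx 0.6$)
$j{\left(d \right)} = - d$
$U{\left(B \right)} = -3$ ($U{\left(B \right)} = 2 - \left(-1\right) \left(-5\right) = 2 - 5 = -3$)
$\sqrt{I{\left(U{\left(G \right)},-41 \right)} + 40629} = \sqrt{\sqrt{-907 - -738 + 53 \left(-3\right) - -123} + 40629} = \sqrt{\sqrt{-907 + 738 - 159 + 123} + 40629} = \sqrt{\sqrt{-205} + 40629} = \sqrt{i \sqrt{205} + 40629} = \sqrt{40629 + i \sqrt{205}}$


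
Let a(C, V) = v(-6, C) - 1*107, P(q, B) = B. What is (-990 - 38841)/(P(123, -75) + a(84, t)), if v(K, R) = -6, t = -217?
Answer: 39831/188 ≈ 211.87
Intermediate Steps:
a(C, V) = -113 (a(C, V) = -6 - 1*107 = -6 - 107 = -113)
(-990 - 38841)/(P(123, -75) + a(84, t)) = (-990 - 38841)/(-75 - 113) = -39831/(-188) = -39831*(-1/188) = 39831/188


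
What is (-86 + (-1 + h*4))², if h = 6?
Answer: 3969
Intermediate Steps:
(-86 + (-1 + h*4))² = (-86 + (-1 + 6*4))² = (-86 + (-1 + 24))² = (-86 + 23)² = (-63)² = 3969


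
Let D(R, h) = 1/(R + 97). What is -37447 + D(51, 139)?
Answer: -5542155/148 ≈ -37447.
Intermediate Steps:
D(R, h) = 1/(97 + R)
-37447 + D(51, 139) = -37447 + 1/(97 + 51) = -37447 + 1/148 = -5542155/148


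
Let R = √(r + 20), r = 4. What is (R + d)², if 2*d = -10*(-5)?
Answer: 649 + 100*√6 ≈ 893.95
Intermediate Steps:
d = 25 (d = (-10*(-5))/2 = (½)*50 = 25)
R = 2*√6 (R = √(4 + 20) = √24 = 2*√6 ≈ 4.8990)
(R + d)² = (2*√6 + 25)² = (25 + 2*√6)²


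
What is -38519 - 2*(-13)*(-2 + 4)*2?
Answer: -38415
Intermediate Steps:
-38519 - 2*(-13)*(-2 + 4)*2 = -38519 - (-26)*2*2 = -38519 - (-26)*4 = -38519 - 1*(-104) = -38519 + 104 = -38415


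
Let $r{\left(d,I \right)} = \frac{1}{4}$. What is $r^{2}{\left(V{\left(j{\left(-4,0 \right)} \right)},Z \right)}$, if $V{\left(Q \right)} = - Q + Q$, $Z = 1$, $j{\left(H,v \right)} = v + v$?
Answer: $\frac{1}{16} \approx 0.0625$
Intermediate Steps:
$j{\left(H,v \right)} = 2 v$
$V{\left(Q \right)} = 0$
$r{\left(d,I \right)} = \frac{1}{4}$
$r^{2}{\left(V{\left(j{\left(-4,0 \right)} \right)},Z \right)} = \left(\frac{1}{4}\right)^{2} = \frac{1}{16}$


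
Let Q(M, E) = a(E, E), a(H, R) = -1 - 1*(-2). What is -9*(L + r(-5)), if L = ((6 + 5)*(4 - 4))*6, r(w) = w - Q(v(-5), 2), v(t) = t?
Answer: 54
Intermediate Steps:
a(H, R) = 1 (a(H, R) = -1 + 2 = 1)
Q(M, E) = 1
r(w) = -1 + w (r(w) = w - 1*1 = w - 1 = -1 + w)
L = 0 (L = (11*0)*6 = 0*6 = 0)
-9*(L + r(-5)) = -9*(0 + (-1 - 5)) = -9*(0 - 6) = -9*(-6) = 54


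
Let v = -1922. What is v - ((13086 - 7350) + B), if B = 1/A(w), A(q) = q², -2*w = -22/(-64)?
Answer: -930714/121 ≈ -7691.9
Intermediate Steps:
w = -11/64 (w = -(-11)/(-64) = -(-11)*(-1)/64 = -½*11/32 = -11/64 ≈ -0.17188)
B = 4096/121 (B = 1/((-11/64)²) = 1/(121/4096) = 4096/121 ≈ 33.851)
v - ((13086 - 7350) + B) = -1922 - ((13086 - 7350) + 4096/121) = -1922 - (5736 + 4096/121) = -1922 - 1*698152/121 = -1922 - 698152/121 = -930714/121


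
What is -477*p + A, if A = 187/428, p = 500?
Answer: -102077813/428 ≈ -2.3850e+5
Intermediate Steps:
A = 187/428 (A = 187*(1/428) = 187/428 ≈ 0.43692)
-477*p + A = -477*500 + 187/428 = -238500 + 187/428 = -102077813/428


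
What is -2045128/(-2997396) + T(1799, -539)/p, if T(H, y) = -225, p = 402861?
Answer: 68602324759/100627829163 ≈ 0.68174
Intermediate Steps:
-2045128/(-2997396) + T(1799, -539)/p = -2045128/(-2997396) - 225/402861 = -2045128*(-1/2997396) - 225*1/402861 = 511282/749349 - 75/134287 = 68602324759/100627829163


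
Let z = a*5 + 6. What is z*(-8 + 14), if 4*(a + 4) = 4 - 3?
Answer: -153/2 ≈ -76.500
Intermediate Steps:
a = -15/4 (a = -4 + (4 - 3)/4 = -4 + (¼)*1 = -4 + ¼ = -15/4 ≈ -3.7500)
z = -51/4 (z = -15/4*5 + 6 = -75/4 + 6 = -51/4 ≈ -12.750)
z*(-8 + 14) = -51*(-8 + 14)/4 = -51/4*6 = -153/2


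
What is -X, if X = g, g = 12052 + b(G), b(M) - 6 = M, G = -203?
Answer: -11855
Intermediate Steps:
b(M) = 6 + M
g = 11855 (g = 12052 + (6 - 203) = 12052 - 197 = 11855)
X = 11855
-X = -1*11855 = -11855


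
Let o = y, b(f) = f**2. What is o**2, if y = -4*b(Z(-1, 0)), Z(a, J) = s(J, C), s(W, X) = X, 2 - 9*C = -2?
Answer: 4096/6561 ≈ 0.62430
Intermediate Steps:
C = 4/9 (C = 2/9 - 1/9*(-2) = 2/9 + 2/9 = 4/9 ≈ 0.44444)
Z(a, J) = 4/9
y = -64/81 (y = -4*(4/9)**2 = -4*16/81 = -64/81 ≈ -0.79012)
o = -64/81 ≈ -0.79012
o**2 = (-64/81)**2 = 4096/6561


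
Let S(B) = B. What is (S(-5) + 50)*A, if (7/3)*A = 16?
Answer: 2160/7 ≈ 308.57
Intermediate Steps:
A = 48/7 (A = (3/7)*16 = 48/7 ≈ 6.8571)
(S(-5) + 50)*A = (-5 + 50)*(48/7) = 45*(48/7) = 2160/7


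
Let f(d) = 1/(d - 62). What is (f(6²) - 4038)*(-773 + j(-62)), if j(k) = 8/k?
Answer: 2516271363/806 ≈ 3.1219e+6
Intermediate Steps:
f(d) = 1/(-62 + d)
(f(6²) - 4038)*(-773 + j(-62)) = (1/(-62 + 6²) - 4038)*(-773 + 8/(-62)) = (1/(-62 + 36) - 4038)*(-773 + 8*(-1/62)) = (1/(-26) - 4038)*(-773 - 4/31) = (-1/26 - 4038)*(-23967/31) = -104989/26*(-23967/31) = 2516271363/806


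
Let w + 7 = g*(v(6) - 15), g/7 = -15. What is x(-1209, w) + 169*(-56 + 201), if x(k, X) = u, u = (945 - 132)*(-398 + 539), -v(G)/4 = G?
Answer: 139138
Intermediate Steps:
g = -105 (g = 7*(-15) = -105)
v(G) = -4*G
u = 114633 (u = 813*141 = 114633)
w = 4088 (w = -7 - 105*(-4*6 - 15) = -7 - 105*(-24 - 15) = -7 - 105*(-39) = -7 + 4095 = 4088)
x(k, X) = 114633
x(-1209, w) + 169*(-56 + 201) = 114633 + 169*(-56 + 201) = 114633 + 169*145 = 114633 + 24505 = 139138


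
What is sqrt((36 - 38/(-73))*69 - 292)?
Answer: sqrt(11872574)/73 ≈ 47.201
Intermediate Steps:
sqrt((36 - 38/(-73))*69 - 292) = sqrt((36 - 38*(-1/73))*69 - 292) = sqrt((36 + 38/73)*69 - 292) = sqrt((2666/73)*69 - 292) = sqrt(183954/73 - 292) = sqrt(162638/73) = sqrt(11872574)/73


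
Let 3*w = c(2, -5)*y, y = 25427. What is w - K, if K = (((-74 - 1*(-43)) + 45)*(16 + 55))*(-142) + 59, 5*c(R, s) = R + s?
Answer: 680018/5 ≈ 1.3600e+5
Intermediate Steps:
c(R, s) = R/5 + s/5 (c(R, s) = (R + s)/5 = R/5 + s/5)
w = -25427/5 (w = (((⅕)*2 + (⅕)*(-5))*25427)/3 = ((⅖ - 1)*25427)/3 = (-⅗*25427)/3 = (⅓)*(-76281/5) = -25427/5 ≈ -5085.4)
K = -141089 (K = (((-74 + 43) + 45)*71)*(-142) + 59 = ((-31 + 45)*71)*(-142) + 59 = (14*71)*(-142) + 59 = 994*(-142) + 59 = -141148 + 59 = -141089)
w - K = -25427/5 - 1*(-141089) = -25427/5 + 141089 = 680018/5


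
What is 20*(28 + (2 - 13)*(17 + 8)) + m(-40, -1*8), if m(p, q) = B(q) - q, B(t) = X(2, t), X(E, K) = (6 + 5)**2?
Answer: -4811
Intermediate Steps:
X(E, K) = 121 (X(E, K) = 11**2 = 121)
B(t) = 121
m(p, q) = 121 - q
20*(28 + (2 - 13)*(17 + 8)) + m(-40, -1*8) = 20*(28 + (2 - 13)*(17 + 8)) + (121 - (-1)*8) = 20*(28 - 11*25) + (121 - 1*(-8)) = 20*(28 - 275) + (121 + 8) = 20*(-247) + 129 = -4940 + 129 = -4811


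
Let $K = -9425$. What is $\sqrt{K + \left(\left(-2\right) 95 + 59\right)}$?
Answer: $2 i \sqrt{2389} \approx 97.755 i$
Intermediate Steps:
$\sqrt{K + \left(\left(-2\right) 95 + 59\right)} = \sqrt{-9425 + \left(\left(-2\right) 95 + 59\right)} = \sqrt{-9425 + \left(-190 + 59\right)} = \sqrt{-9425 - 131} = \sqrt{-9556} = 2 i \sqrt{2389}$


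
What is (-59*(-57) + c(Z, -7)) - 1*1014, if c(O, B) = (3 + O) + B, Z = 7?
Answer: 2352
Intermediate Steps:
c(O, B) = 3 + B + O
(-59*(-57) + c(Z, -7)) - 1*1014 = (-59*(-57) + (3 - 7 + 7)) - 1*1014 = (3363 + 3) - 1014 = 3366 - 1014 = 2352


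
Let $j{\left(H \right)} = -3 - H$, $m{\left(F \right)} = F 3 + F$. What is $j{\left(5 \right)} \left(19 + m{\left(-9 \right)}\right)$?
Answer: $136$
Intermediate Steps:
$m{\left(F \right)} = 4 F$ ($m{\left(F \right)} = 3 F + F = 4 F$)
$j{\left(5 \right)} \left(19 + m{\left(-9 \right)}\right) = \left(-3 - 5\right) \left(19 + 4 \left(-9\right)\right) = \left(-3 - 5\right) \left(19 - 36\right) = \left(-8\right) \left(-17\right) = 136$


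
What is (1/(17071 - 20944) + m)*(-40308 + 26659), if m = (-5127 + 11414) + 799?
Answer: -374584206973/3873 ≈ -9.6717e+7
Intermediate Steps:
m = 7086 (m = 6287 + 799 = 7086)
(1/(17071 - 20944) + m)*(-40308 + 26659) = (1/(17071 - 20944) + 7086)*(-40308 + 26659) = (1/(-3873) + 7086)*(-13649) = (-1/3873 + 7086)*(-13649) = (27444077/3873)*(-13649) = -374584206973/3873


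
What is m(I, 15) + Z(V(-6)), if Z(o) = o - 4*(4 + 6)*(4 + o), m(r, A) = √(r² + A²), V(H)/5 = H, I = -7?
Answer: 1010 + √274 ≈ 1026.6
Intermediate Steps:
V(H) = 5*H
m(r, A) = √(A² + r²)
Z(o) = -160 - 39*o (Z(o) = o - 40*(4 + o) = o - 4*(40 + 10*o) = o + (-160 - 40*o) = -160 - 39*o)
m(I, 15) + Z(V(-6)) = √(15² + (-7)²) + (-160 - 195*(-6)) = √(225 + 49) + (-160 - 39*(-30)) = √274 + (-160 + 1170) = √274 + 1010 = 1010 + √274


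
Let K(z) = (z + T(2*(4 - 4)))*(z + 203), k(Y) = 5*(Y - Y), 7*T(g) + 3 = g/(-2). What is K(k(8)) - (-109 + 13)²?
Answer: -9303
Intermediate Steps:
T(g) = -3/7 - g/14 (T(g) = -3/7 + (g/(-2))/7 = -3/7 + (g*(-½))/7 = -3/7 + (-g/2)/7 = -3/7 - g/14)
k(Y) = 0 (k(Y) = 5*0 = 0)
K(z) = (203 + z)*(-3/7 + z) (K(z) = (z + (-3/7 - (4 - 4)/7))*(z + 203) = (z + (-3/7 - 0/7))*(203 + z) = (z + (-3/7 - 1/14*0))*(203 + z) = (z + (-3/7 + 0))*(203 + z) = (z - 3/7)*(203 + z) = (-3/7 + z)*(203 + z) = (203 + z)*(-3/7 + z))
K(k(8)) - (-109 + 13)² = (-87 + 0² + (1418/7)*0) - (-109 + 13)² = (-87 + 0 + 0) - 1*(-96)² = -87 - 1*9216 = -87 - 9216 = -9303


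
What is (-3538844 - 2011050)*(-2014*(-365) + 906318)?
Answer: -9109751408632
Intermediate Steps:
(-3538844 - 2011050)*(-2014*(-365) + 906318) = -5549894*(735110 + 906318) = -5549894*1641428 = -9109751408632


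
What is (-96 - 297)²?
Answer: 154449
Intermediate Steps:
(-96 - 297)² = (-393)² = 154449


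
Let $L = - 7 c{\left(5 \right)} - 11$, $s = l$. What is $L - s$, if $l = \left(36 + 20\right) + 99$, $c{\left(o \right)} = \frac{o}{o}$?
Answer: $-173$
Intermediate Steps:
$c{\left(o \right)} = 1$
$l = 155$ ($l = 56 + 99 = 155$)
$s = 155$
$L = -18$ ($L = \left(-7\right) 1 - 11 = -7 - 11 = -18$)
$L - s = -18 - 155 = -173$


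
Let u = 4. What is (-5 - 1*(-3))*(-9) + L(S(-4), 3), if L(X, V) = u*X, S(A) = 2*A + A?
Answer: -30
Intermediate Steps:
S(A) = 3*A
L(X, V) = 4*X
(-5 - 1*(-3))*(-9) + L(S(-4), 3) = (-5 - 1*(-3))*(-9) + 4*(3*(-4)) = (-5 + 3)*(-9) + 4*(-12) = -2*(-9) - 48 = 18 - 48 = -30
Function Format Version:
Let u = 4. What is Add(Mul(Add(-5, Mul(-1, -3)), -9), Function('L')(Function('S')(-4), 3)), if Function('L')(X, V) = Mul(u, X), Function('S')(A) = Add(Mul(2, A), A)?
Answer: -30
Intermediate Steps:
Function('S')(A) = Mul(3, A)
Function('L')(X, V) = Mul(4, X)
Add(Mul(Add(-5, Mul(-1, -3)), -9), Function('L')(Function('S')(-4), 3)) = Add(Mul(Add(-5, Mul(-1, -3)), -9), Mul(4, Mul(3, -4))) = Add(Mul(Add(-5, 3), -9), Mul(4, -12)) = Add(Mul(-2, -9), -48) = Add(18, -48) = -30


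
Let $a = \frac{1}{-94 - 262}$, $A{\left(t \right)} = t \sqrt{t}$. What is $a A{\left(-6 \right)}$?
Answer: $\frac{3 i \sqrt{6}}{178} \approx 0.041284 i$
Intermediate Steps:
$A{\left(t \right)} = t^{\frac{3}{2}}$
$a = - \frac{1}{356}$ ($a = \frac{1}{-356} = - \frac{1}{356} \approx -0.002809$)
$a A{\left(-6 \right)} = - \frac{\left(-6\right)^{\frac{3}{2}}}{356} = - \frac{\left(-6\right) i \sqrt{6}}{356} = \frac{3 i \sqrt{6}}{178}$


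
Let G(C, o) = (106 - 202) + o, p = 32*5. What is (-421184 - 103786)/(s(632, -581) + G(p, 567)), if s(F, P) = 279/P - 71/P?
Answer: -305007570/273443 ≈ -1115.4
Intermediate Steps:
p = 160
G(C, o) = -96 + o
s(F, P) = 208/P
(-421184 - 103786)/(s(632, -581) + G(p, 567)) = (-421184 - 103786)/(208/(-581) + (-96 + 567)) = -524970/(208*(-1/581) + 471) = -524970/(-208/581 + 471) = -524970/273443/581 = -524970*581/273443 = -305007570/273443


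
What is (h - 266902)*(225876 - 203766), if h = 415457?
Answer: 3284551050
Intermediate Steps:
(h - 266902)*(225876 - 203766) = (415457 - 266902)*(225876 - 203766) = 148555*22110 = 3284551050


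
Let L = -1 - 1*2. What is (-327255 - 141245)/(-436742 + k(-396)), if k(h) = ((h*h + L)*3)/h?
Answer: 20614000/19268919 ≈ 1.0698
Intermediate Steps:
L = -3 (L = -1 - 2 = -3)
k(h) = (-9 + 3*h²)/h (k(h) = ((h*h - 3)*3)/h = ((h² - 3)*3)/h = ((-3 + h²)*3)/h = (-9 + 3*h²)/h)
(-327255 - 141245)/(-436742 + k(-396)) = (-327255 - 141245)/(-436742 + (-9/(-396) + 3*(-396))) = -468500/(-436742 + (-9*(-1/396) - 1188)) = -468500/(-436742 + (1/44 - 1188)) = -468500/(-436742 - 52271/44) = -468500/(-19268919/44) = -468500*(-44/19268919) = 20614000/19268919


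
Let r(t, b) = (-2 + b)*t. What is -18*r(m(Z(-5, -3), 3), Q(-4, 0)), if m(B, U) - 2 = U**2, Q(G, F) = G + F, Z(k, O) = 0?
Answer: 1188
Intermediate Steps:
Q(G, F) = F + G
m(B, U) = 2 + U**2
r(t, b) = t*(-2 + b)
-18*r(m(Z(-5, -3), 3), Q(-4, 0)) = -18*(2 + 3**2)*(-2 + (0 - 4)) = -18*(2 + 9)*(-2 - 4) = -198*(-6) = -18*(-66) = 1188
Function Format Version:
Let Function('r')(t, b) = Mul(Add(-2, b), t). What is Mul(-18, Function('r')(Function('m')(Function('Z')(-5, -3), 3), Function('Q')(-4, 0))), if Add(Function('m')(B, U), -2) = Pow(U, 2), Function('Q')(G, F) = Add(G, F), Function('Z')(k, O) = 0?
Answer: 1188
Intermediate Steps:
Function('Q')(G, F) = Add(F, G)
Function('m')(B, U) = Add(2, Pow(U, 2))
Function('r')(t, b) = Mul(t, Add(-2, b))
Mul(-18, Function('r')(Function('m')(Function('Z')(-5, -3), 3), Function('Q')(-4, 0))) = Mul(-18, Mul(Add(2, Pow(3, 2)), Add(-2, Add(0, -4)))) = Mul(-18, Mul(Add(2, 9), Add(-2, -4))) = Mul(-18, Mul(11, -6)) = Mul(-18, -66) = 1188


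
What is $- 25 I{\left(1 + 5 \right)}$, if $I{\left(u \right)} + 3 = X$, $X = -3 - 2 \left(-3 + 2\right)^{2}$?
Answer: $200$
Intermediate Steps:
$X = -5$ ($X = -3 - 2 \left(-1\right)^{2} = -3 - 2 = -5$)
$I{\left(u \right)} = -8$ ($I{\left(u \right)} = -3 - 5 = -8$)
$- 25 I{\left(1 + 5 \right)} = \left(-25\right) \left(-8\right) = 200$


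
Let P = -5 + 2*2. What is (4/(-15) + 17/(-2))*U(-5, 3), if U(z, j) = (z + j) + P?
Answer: 263/10 ≈ 26.300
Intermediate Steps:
P = -1 (P = -5 + 4 = -1)
U(z, j) = -1 + j + z (U(z, j) = (z + j) - 1 = (j + z) - 1 = -1 + j + z)
(4/(-15) + 17/(-2))*U(-5, 3) = (4/(-15) + 17/(-2))*(-1 + 3 - 5) = (4*(-1/15) + 17*(-1/2))*(-3) = (-4/15 - 17/2)*(-3) = -263/30*(-3) = 263/10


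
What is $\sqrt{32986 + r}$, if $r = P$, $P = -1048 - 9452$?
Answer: $\sqrt{22486} \approx 149.95$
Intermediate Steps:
$P = -10500$ ($P = -1048 - 9452 = -10500$)
$r = -10500$
$\sqrt{32986 + r} = \sqrt{32986 - 10500} = \sqrt{22486}$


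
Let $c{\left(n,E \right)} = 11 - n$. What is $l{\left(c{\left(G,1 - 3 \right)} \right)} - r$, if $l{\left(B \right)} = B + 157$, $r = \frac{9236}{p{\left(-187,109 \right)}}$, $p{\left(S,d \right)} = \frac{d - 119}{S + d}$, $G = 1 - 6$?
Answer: $- \frac{359339}{5} \approx -71868.0$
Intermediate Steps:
$G = -5$ ($G = 1 - 6 = -5$)
$p{\left(S,d \right)} = \frac{-119 + d}{S + d}$
$r = \frac{360204}{5}$ ($r = \frac{9236}{\frac{1}{-187 + 109} \left(-119 + 109\right)} = \frac{9236}{\frac{1}{-78} \left(-10\right)} = \frac{9236}{\left(- \frac{1}{78}\right) \left(-10\right)} = \frac{9236}{\frac{5}{39}} = 9236 \cdot \frac{39}{5} = \frac{360204}{5} \approx 72041.0$)
$l{\left(B \right)} = 157 + B$
$l{\left(c{\left(G,1 - 3 \right)} \right)} - r = \left(157 + \left(11 - -5\right)\right) - \frac{360204}{5} = \left(157 + \left(11 + 5\right)\right) - \frac{360204}{5} = \left(157 + 16\right) - \frac{360204}{5} = 173 - \frac{360204}{5} = - \frac{359339}{5}$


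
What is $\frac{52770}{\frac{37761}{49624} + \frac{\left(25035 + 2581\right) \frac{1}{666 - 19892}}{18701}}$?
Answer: $\frac{470763339370056240}{6787712207401} \approx 69355.0$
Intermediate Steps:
$\frac{52770}{\frac{37761}{49624} + \frac{\left(25035 + 2581\right) \frac{1}{666 - 19892}}{18701}} = \frac{52770}{37761 \cdot \frac{1}{49624} + \frac{27616}{-19226} \cdot \frac{1}{18701}} = \frac{52770}{\frac{37761}{49624} + 27616 \left(- \frac{1}{19226}\right) \frac{1}{18701}} = \frac{52770}{\frac{37761}{49624} - \frac{13808}{179772713}} = \frac{52770}{\frac{6787712207401}{8921041109912}} = 52770 \cdot \frac{8921041109912}{6787712207401} = \frac{470763339370056240}{6787712207401}$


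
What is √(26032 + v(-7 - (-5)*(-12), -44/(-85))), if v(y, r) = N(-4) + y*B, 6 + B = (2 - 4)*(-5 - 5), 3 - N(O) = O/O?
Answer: 2*√6274 ≈ 158.42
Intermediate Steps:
N(O) = 2 (N(O) = 3 - O/O = 3 - 1*1 = 3 - 1 = 2)
B = 14 (B = -6 + (2 - 4)*(-5 - 5) = -6 - 2*(-10) = -6 + 20 = 14)
v(y, r) = 2 + 14*y (v(y, r) = 2 + y*14 = 2 + 14*y)
√(26032 + v(-7 - (-5)*(-12), -44/(-85))) = √(26032 + (2 + 14*(-7 - (-5)*(-12)))) = √(26032 + (2 + 14*(-7 - 1*60))) = √(26032 + (2 + 14*(-7 - 60))) = √(26032 + (2 + 14*(-67))) = √(26032 + (2 - 938)) = √(26032 - 936) = √25096 = 2*√6274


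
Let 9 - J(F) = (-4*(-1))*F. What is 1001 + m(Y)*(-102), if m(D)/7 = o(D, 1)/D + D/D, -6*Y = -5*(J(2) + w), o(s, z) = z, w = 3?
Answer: 364/5 ≈ 72.800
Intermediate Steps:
J(F) = 9 - 4*F (J(F) = 9 - (-4*(-1))*F = 9 - 4*F)
Y = 10/3 (Y = -(-5)*((9 - 4*2) + 3)/6 = -(-5)*((9 - 8) + 3)/6 = -(-5)*(1 + 3)/6 = -(-5)*4/6 = -⅙*(-20) = 10/3 ≈ 3.3333)
m(D) = 7 + 7/D (m(D) = 7*(1/D + D/D) = 7*(1/D + 1) = 7*(1 + 1/D) = 7 + 7/D)
1001 + m(Y)*(-102) = 1001 + (7 + 7/(10/3))*(-102) = 1001 + (7 + 7*(3/10))*(-102) = 1001 + (7 + 21/10)*(-102) = 1001 + (91/10)*(-102) = 1001 - 4641/5 = 364/5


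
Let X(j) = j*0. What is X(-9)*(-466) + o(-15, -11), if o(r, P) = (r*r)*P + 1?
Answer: -2474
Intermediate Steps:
X(j) = 0
o(r, P) = 1 + P*r² (o(r, P) = r²*P + 1 = P*r² + 1 = 1 + P*r²)
X(-9)*(-466) + o(-15, -11) = 0*(-466) + (1 - 11*(-15)²) = 0 + (1 - 11*225) = 0 + (1 - 2475) = 0 - 2474 = -2474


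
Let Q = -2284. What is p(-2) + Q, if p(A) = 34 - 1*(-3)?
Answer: -2247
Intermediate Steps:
p(A) = 37 (p(A) = 34 + 3 = 37)
p(-2) + Q = 37 - 2284 = -2247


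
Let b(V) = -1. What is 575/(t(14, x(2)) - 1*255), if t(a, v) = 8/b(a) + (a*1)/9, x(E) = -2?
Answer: -5175/2353 ≈ -2.1993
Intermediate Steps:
t(a, v) = -8 + a/9 (t(a, v) = 8/(-1) + (a*1)/9 = 8*(-1) + a*(⅑) = -8 + a/9)
575/(t(14, x(2)) - 1*255) = 575/((-8 + (⅑)*14) - 1*255) = 575/((-8 + 14/9) - 255) = 575/(-58/9 - 255) = 575/(-2353/9) = 575*(-9/2353) = -5175/2353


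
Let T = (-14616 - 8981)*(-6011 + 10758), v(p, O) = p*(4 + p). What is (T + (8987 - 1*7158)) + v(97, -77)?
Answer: -112003333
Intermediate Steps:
T = -112014959 (T = -23597*4747 = -112014959)
(T + (8987 - 1*7158)) + v(97, -77) = (-112014959 + (8987 - 1*7158)) + 97*(4 + 97) = (-112014959 + (8987 - 7158)) + 97*101 = (-112014959 + 1829) + 9797 = -112013130 + 9797 = -112003333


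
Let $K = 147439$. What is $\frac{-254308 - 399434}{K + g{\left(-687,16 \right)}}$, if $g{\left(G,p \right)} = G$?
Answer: $- \frac{326871}{73376} \approx -4.4547$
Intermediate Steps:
$\frac{-254308 - 399434}{K + g{\left(-687,16 \right)}} = \frac{-254308 - 399434}{147439 - 687} = - \frac{653742}{146752} = \left(-653742\right) \frac{1}{146752} = - \frac{326871}{73376}$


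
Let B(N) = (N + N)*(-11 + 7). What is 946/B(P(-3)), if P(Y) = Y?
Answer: 473/12 ≈ 39.417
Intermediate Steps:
B(N) = -8*N (B(N) = (2*N)*(-4) = -8*N)
946/B(P(-3)) = 946/((-8*(-3))) = 946/24 = 946*(1/24) = 473/12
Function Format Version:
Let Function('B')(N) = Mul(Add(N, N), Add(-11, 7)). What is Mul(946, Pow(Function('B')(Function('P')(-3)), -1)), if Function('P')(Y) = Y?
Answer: Rational(473, 12) ≈ 39.417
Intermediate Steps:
Function('B')(N) = Mul(-8, N) (Function('B')(N) = Mul(Mul(2, N), -4) = Mul(-8, N))
Mul(946, Pow(Function('B')(Function('P')(-3)), -1)) = Mul(946, Pow(Mul(-8, -3), -1)) = Mul(946, Pow(24, -1)) = Mul(946, Rational(1, 24)) = Rational(473, 12)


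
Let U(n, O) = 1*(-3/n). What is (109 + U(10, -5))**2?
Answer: 1181569/100 ≈ 11816.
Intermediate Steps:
U(n, O) = -3/n
(109 + U(10, -5))**2 = (109 - 3/10)**2 = (1087/10)**2 = 1181569/100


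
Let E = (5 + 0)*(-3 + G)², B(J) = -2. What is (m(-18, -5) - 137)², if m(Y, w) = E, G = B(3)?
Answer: 144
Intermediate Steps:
G = -2
E = 125 (E = (5 + 0)*(-3 - 2)² = 5*(-5)² = 5*25 = 125)
m(Y, w) = 125
(m(-18, -5) - 137)² = (125 - 137)² = (-12)² = 144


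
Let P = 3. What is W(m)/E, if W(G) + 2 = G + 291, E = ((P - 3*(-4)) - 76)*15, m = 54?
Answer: -343/915 ≈ -0.37486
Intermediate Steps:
E = -915 (E = ((3 - 3*(-4)) - 76)*15 = ((3 + 12) - 76)*15 = (15 - 76)*15 = -61*15 = -915)
W(G) = 289 + G (W(G) = -2 + (G + 291) = -2 + (291 + G) = 289 + G)
W(m)/E = (289 + 54)/(-915) = 343*(-1/915) = -343/915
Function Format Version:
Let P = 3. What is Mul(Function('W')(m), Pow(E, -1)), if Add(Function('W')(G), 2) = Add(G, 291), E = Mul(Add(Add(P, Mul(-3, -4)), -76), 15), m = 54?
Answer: Rational(-343, 915) ≈ -0.37486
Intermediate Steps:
E = -915 (E = Mul(Add(Add(3, Mul(-3, -4)), -76), 15) = Mul(Add(Add(3, 12), -76), 15) = Mul(Add(15, -76), 15) = Mul(-61, 15) = -915)
Function('W')(G) = Add(289, G) (Function('W')(G) = Add(-2, Add(G, 291)) = Add(-2, Add(291, G)) = Add(289, G))
Mul(Function('W')(m), Pow(E, -1)) = Mul(Add(289, 54), Pow(-915, -1)) = Mul(343, Rational(-1, 915)) = Rational(-343, 915)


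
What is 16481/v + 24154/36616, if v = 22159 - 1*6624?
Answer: 489350343/284414780 ≈ 1.7206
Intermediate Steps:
v = 15535 (v = 22159 - 6624 = 15535)
16481/v + 24154/36616 = 16481/15535 + 24154/36616 = 16481*(1/15535) + 24154*(1/36616) = 16481/15535 + 12077/18308 = 489350343/284414780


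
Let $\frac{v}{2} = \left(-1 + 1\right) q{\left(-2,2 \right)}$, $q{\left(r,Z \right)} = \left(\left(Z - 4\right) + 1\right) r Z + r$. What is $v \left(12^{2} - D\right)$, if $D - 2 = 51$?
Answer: $0$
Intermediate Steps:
$D = 53$ ($D = 2 + 51 = 53$)
$q{\left(r,Z \right)} = r + Z r \left(-3 + Z\right)$ ($q{\left(r,Z \right)} = \left(\left(-4 + Z\right) + 1\right) r Z + r = \left(-3 + Z\right) r Z + r = r \left(-3 + Z\right) Z + r = Z r \left(-3 + Z\right) + r = r + Z r \left(-3 + Z\right)$)
$v = 0$ ($v = 2 \left(-1 + 1\right) \left(- 2 \left(1 + 2^{2} - 6\right)\right) = 2 \cdot 0 \left(- 2 \left(1 + 4 - 6\right)\right) = 2 \cdot 0 \left(\left(-2\right) \left(-1\right)\right) = 2 \cdot 0 \cdot 2 = 2 \cdot 0 = 0$)
$v \left(12^{2} - D\right) = 0 \left(12^{2} - 53\right) = 0 \left(144 - 53\right) = 0 \cdot 91 = 0$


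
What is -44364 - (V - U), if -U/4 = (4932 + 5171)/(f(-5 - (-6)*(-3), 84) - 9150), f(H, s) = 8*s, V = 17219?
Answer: -261030131/4239 ≈ -61578.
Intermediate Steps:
U = 20206/4239 (U = -4*(4932 + 5171)/(8*84 - 9150) = -40412/(672 - 9150) = -40412/(-8478) = -40412*(-1)/8478 = -4*(-10103/8478) = 20206/4239 ≈ 4.7667)
-44364 - (V - U) = -44364 - (17219 - 1*20206/4239) = -44364 - (17219 - 20206/4239) = -44364 - 1*72971135/4239 = -44364 - 72971135/4239 = -261030131/4239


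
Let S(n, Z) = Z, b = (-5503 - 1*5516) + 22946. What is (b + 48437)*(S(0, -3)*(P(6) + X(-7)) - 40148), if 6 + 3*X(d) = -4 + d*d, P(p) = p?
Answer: -2426934620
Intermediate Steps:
b = 11927 (b = (-5503 - 5516) + 22946 = -11019 + 22946 = 11927)
X(d) = -10/3 + d²/3 (X(d) = -2 + (-4 + d*d)/3 = -2 + (-4 + d²)/3 = -2 + (-4/3 + d²/3) = -10/3 + d²/3)
(b + 48437)*(S(0, -3)*(P(6) + X(-7)) - 40148) = (11927 + 48437)*(-3*(6 + (-10/3 + (⅓)*(-7)²)) - 40148) = 60364*(-3*(6 + (-10/3 + (⅓)*49)) - 40148) = 60364*(-3*(6 + (-10/3 + 49/3)) - 40148) = 60364*(-3*(6 + 13) - 40148) = 60364*(-3*19 - 40148) = 60364*(-57 - 40148) = 60364*(-40205) = -2426934620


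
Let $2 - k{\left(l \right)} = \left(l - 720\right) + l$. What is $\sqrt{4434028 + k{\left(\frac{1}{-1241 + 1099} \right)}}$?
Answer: $\frac{\sqrt{22355574821}}{71} \approx 2105.9$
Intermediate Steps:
$k{\left(l \right)} = 722 - 2 l$ ($k{\left(l \right)} = 2 - \left(\left(l - 720\right) + l\right) = 2 - \left(\left(-720 + l\right) + l\right) = 2 - \left(-720 + 2 l\right) = 722 - 2 l$)
$\sqrt{4434028 + k{\left(\frac{1}{-1241 + 1099} \right)}} = \sqrt{4434028 + \left(722 - \frac{2}{-1241 + 1099}\right)} = \sqrt{4434028 + \left(722 - \frac{2}{-142}\right)} = \sqrt{4434028 + \left(722 - - \frac{1}{71}\right)} = \sqrt{4434028 + \left(722 + \frac{1}{71}\right)} = \sqrt{4434028 + \frac{51263}{71}} = \sqrt{\frac{314867251}{71}} = \frac{\sqrt{22355574821}}{71}$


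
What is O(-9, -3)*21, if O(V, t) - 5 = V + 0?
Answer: -84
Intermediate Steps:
O(V, t) = 5 + V (O(V, t) = 5 + (V + 0) = 5 + V)
O(-9, -3)*21 = (5 - 9)*21 = -4*21 = -84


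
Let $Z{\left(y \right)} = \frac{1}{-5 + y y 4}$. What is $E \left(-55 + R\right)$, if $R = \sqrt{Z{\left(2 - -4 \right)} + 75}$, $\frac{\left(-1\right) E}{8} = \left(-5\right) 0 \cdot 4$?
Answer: $0$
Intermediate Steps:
$E = 0$ ($E = - 8 \left(-5\right) 0 \cdot 4 = - 8 \cdot 0 \cdot 4 = \left(-8\right) 0 = 0$)
$Z{\left(y \right)} = \frac{1}{-5 + 4 y^{2}}$ ($Z{\left(y \right)} = \frac{1}{-5 + y^{2} \cdot 4} = \frac{1}{-5 + 4 y^{2}}$)
$R = \frac{\sqrt{1449214}}{139}$ ($R = \sqrt{\frac{1}{-5 + 4 \left(2 - -4\right)^{2}} + 75} = \sqrt{\frac{1}{-5 + 4 \left(2 + 4\right)^{2}} + 75} = \sqrt{\frac{1}{-5 + 4 \cdot 6^{2}} + 75} = \sqrt{\frac{1}{-5 + 4 \cdot 36} + 75} = \sqrt{\frac{1}{-5 + 144} + 75} = \sqrt{\frac{1}{139} + 75} = \sqrt{\frac{10426}{139}} = \frac{\sqrt{1449214}}{139} \approx 8.6607$)
$E \left(-55 + R\right) = 0 \left(-55 + \frac{\sqrt{1449214}}{139}\right) = 0$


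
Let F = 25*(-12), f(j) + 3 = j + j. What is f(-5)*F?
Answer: 3900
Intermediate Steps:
f(j) = -3 + 2*j (f(j) = -3 + (j + j) = -3 + 2*j)
F = -300
f(-5)*F = (-3 + 2*(-5))*(-300) = (-3 - 10)*(-300) = -13*(-300) = 3900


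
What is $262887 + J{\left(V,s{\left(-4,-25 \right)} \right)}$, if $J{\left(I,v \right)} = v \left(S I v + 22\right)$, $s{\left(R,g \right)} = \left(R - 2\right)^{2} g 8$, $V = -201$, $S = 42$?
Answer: $-437633175513$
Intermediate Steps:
$s{\left(R,g \right)} = 8 g \left(-2 + R\right)^{2}$ ($s{\left(R,g \right)} = \left(-2 + R\right)^{2} g 8 = g \left(-2 + R\right)^{2} \cdot 8 = 8 g \left(-2 + R\right)^{2}$)
$J{\left(I,v \right)} = v \left(22 + 42 I v\right)$ ($J{\left(I,v \right)} = v \left(42 I v + 22\right) = v \left(22 + 42 I v\right)$)
$262887 + J{\left(V,s{\left(-4,-25 \right)} \right)} = 262887 + 2 \cdot 8 \left(-25\right) \left(-2 - 4\right)^{2} \left(11 + 21 \left(-201\right) 8 \left(-25\right) \left(-2 - 4\right)^{2}\right) = 262887 + 2 \cdot 8 \left(-25\right) \left(-6\right)^{2} \left(11 + 21 \left(-201\right) 8 \left(-25\right) \left(-6\right)^{2}\right) = 262887 + 2 \cdot 8 \left(-25\right) 36 \left(11 + 21 \left(-201\right) 8 \left(-25\right) 36\right) = 262887 + 2 \left(-7200\right) \left(11 + 21 \left(-201\right) \left(-7200\right)\right) = 262887 + 2 \left(-7200\right) \left(11 + 30391200\right) = 262887 + 2 \left(-7200\right) 30391211 = 262887 - 437633438400 = -437633175513$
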